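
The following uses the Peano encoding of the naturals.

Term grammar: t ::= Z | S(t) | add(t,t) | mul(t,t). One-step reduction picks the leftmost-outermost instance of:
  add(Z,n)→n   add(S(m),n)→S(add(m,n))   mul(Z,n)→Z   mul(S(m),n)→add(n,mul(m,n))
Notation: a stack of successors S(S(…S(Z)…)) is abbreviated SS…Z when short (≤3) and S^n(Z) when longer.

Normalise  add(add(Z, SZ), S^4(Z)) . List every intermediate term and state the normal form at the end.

Answer: normal form = S^5(Z)  (in 3 steps)

Derivation:
  start: add(add(Z, SZ), S^4(Z))
  →1  add(SZ, S^4(Z))
  →2  S(add(Z, S^4(Z)))
  →3  S^5(Z)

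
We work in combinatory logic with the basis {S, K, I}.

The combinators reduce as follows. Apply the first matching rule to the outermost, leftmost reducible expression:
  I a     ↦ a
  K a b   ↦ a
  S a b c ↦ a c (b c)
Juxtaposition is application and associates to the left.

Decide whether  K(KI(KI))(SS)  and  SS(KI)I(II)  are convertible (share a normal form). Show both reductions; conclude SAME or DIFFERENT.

Term A:
  start: K(KI(KI))(SS)
  →1  KI(KI)
  →2  I

Term B:
  start: SS(KI)I(II)
  →1  SI(KII)(II)
  →2  I(II)(KII(II))
  →3  II(KII(II))
  →4  I(KII(II))
  →5  KII(II)
  →6  I(II)
  →7  II
  →8  I

Answer: SAME — A ⇓ I, B ⇓ I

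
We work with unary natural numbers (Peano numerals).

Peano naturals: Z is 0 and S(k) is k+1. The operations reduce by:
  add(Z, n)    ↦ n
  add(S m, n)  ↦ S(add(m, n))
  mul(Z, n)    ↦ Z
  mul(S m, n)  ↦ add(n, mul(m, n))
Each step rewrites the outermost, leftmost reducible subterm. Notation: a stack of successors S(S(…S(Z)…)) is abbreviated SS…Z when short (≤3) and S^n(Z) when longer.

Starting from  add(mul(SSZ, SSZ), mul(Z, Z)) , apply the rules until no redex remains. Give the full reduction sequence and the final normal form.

  start: add(mul(SSZ, SSZ), mul(Z, Z))
  →1  add(add(SSZ, mul(SZ, SSZ)), mul(Z, Z))
  →2  add(S(add(SZ, mul(SZ, SSZ))), mul(Z, Z))
  →3  S(add(add(SZ, mul(SZ, SSZ)), mul(Z, Z)))
  →4  S(add(S(add(Z, mul(SZ, SSZ))), mul(Z, Z)))
  →5  S(S(add(add(Z, mul(SZ, SSZ)), mul(Z, Z))))
  →6  S(S(add(mul(SZ, SSZ), mul(Z, Z))))
  →7  S(S(add(add(SSZ, mul(Z, SSZ)), mul(Z, Z))))
  →8  S(S(add(S(add(SZ, mul(Z, SSZ))), mul(Z, Z))))
  →9  S(S(S(add(add(SZ, mul(Z, SSZ)), mul(Z, Z)))))
  →10  S(S(S(add(S(add(Z, mul(Z, SSZ))), mul(Z, Z)))))
  →11  S(S(S(S(add(add(Z, mul(Z, SSZ)), mul(Z, Z))))))
  →12  S(S(S(S(add(mul(Z, SSZ), mul(Z, Z))))))
  →13  S(S(S(S(add(Z, mul(Z, Z))))))
  →14  S(S(S(S(mul(Z, Z)))))
  →15  S^4(Z)

Answer: normal form = S^4(Z)  (in 15 steps)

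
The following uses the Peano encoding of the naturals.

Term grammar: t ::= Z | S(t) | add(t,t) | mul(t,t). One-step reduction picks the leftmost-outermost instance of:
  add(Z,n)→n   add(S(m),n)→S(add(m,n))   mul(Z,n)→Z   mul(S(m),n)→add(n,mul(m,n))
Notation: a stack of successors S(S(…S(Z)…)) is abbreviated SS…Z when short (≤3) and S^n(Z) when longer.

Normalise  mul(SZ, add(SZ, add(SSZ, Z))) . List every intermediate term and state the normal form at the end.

  start: mul(SZ, add(SZ, add(SSZ, Z)))
  →1  add(add(SZ, add(SSZ, Z)), mul(Z, add(SZ, add(SSZ, Z))))
  →2  add(S(add(Z, add(SSZ, Z))), mul(Z, add(SZ, add(SSZ, Z))))
  →3  S(add(add(Z, add(SSZ, Z)), mul(Z, add(SZ, add(SSZ, Z)))))
  →4  S(add(add(SSZ, Z), mul(Z, add(SZ, add(SSZ, Z)))))
  →5  S(add(S(add(SZ, Z)), mul(Z, add(SZ, add(SSZ, Z)))))
  →6  S(S(add(add(SZ, Z), mul(Z, add(SZ, add(SSZ, Z))))))
  →7  S(S(add(S(add(Z, Z)), mul(Z, add(SZ, add(SSZ, Z))))))
  →8  S(S(S(add(add(Z, Z), mul(Z, add(SZ, add(SSZ, Z)))))))
  →9  S(S(S(add(Z, mul(Z, add(SZ, add(SSZ, Z)))))))
  →10  S(S(S(mul(Z, add(SZ, add(SSZ, Z))))))
  →11  SSSZ

Answer: normal form = SSSZ  (in 11 steps)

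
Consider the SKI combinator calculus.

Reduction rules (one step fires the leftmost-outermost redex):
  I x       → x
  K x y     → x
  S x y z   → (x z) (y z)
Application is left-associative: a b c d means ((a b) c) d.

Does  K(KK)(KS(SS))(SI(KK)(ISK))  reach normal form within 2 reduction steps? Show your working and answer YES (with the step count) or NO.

  start: K(KK)(KS(SS))(SI(KK)(ISK))
  →1  KK(SI(KK)(ISK))
  →2  K

Answer: YES — reaches normal form K in 2 ≤ 2 steps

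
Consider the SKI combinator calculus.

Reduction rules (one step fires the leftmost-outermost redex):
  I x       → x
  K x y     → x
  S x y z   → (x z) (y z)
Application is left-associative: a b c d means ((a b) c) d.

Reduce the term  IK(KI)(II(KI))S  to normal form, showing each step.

  start: IK(KI)(II(KI))S
  [1] K(KI)(II(KI))S
  [2] KIS
  [3] I

Answer: normal form = I  (in 3 steps)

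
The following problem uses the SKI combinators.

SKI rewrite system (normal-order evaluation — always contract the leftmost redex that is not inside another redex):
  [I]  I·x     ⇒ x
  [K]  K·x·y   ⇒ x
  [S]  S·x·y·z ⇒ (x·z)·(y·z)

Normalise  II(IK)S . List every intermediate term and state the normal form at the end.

  start: II(IK)S
  →1  I(IK)S
  →2  IKS
  →3  KS

Answer: normal form = KS  (in 3 steps)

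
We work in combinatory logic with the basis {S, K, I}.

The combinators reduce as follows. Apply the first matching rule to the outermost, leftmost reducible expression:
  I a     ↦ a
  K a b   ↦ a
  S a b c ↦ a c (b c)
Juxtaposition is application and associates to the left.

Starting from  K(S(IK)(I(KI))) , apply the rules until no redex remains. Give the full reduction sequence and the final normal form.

  start: K(S(IK)(I(KI)))
  →1  K(SK(I(KI)))
  →2  K(SK(KI))

Answer: normal form = K(SK(KI))  (in 2 steps)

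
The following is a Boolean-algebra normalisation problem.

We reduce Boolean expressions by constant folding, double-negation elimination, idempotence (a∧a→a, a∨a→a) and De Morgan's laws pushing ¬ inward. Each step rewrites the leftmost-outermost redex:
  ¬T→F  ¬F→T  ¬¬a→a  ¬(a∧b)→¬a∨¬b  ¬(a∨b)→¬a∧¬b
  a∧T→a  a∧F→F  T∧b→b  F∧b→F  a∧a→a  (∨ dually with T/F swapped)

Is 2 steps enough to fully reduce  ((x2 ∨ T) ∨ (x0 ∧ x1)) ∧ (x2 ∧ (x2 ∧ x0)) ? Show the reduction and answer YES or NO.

Answer: NO — after 2 steps the term is T ∧ (x2 ∧ (x2 ∧ x0)), not yet normal

Derivation:
  start: ((x2 ∨ T) ∨ (x0 ∧ x1)) ∧ (x2 ∧ (x2 ∧ x0))
  step 1: (T ∨ (x0 ∧ x1)) ∧ (x2 ∧ (x2 ∧ x0))
  step 2: T ∧ (x2 ∧ (x2 ∧ x0))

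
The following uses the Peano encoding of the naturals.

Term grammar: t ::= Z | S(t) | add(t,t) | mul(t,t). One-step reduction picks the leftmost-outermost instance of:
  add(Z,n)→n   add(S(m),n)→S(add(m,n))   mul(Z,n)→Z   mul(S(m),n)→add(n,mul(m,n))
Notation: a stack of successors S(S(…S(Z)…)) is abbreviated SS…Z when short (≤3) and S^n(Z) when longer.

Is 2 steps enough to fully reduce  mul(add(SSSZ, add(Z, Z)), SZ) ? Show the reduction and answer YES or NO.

  start: mul(add(SSSZ, add(Z, Z)), SZ)
  →1  mul(S(add(SSZ, add(Z, Z))), SZ)
  →2  add(SZ, mul(add(SSZ, add(Z, Z)), SZ))

Answer: NO — after 2 steps the term is add(SZ, mul(add(SSZ, add(Z, Z)), SZ)), not yet normal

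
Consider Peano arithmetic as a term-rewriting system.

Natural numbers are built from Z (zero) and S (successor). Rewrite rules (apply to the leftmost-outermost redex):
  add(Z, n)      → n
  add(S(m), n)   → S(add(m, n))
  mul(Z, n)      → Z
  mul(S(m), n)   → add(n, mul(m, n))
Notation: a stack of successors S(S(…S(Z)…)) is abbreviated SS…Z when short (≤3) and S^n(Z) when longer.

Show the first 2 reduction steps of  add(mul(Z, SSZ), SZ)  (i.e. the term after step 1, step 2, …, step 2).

  start: add(mul(Z, SSZ), SZ)
  [1] add(Z, SZ)
  [2] SZ

Answer: after 2 steps: SZ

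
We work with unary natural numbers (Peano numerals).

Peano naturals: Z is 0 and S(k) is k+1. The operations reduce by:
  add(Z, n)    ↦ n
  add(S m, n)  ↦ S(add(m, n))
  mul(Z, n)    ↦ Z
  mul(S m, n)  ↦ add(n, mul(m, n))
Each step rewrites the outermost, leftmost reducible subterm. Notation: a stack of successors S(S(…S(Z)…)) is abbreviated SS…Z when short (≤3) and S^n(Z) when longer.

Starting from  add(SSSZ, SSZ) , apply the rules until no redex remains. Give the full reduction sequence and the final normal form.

Answer: normal form = S^5(Z)  (in 4 steps)

Working:
  start: add(SSSZ, SSZ)
  step 1: S(add(SSZ, SSZ))
  step 2: S(S(add(SZ, SSZ)))
  step 3: S(S(S(add(Z, SSZ))))
  step 4: S^5(Z)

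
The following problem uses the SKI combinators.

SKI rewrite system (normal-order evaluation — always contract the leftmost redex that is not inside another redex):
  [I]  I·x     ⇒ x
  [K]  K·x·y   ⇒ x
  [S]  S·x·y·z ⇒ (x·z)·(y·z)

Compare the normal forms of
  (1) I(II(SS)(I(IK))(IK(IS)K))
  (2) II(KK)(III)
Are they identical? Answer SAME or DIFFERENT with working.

Term A:
  start: I(II(SS)(I(IK))(IK(IS)K))
  [1] II(SS)(I(IK))(IK(IS)K)
  [2] I(SS)(I(IK))(IK(IS)K)
  [3] SS(I(IK))(IK(IS)K)
  [4] S(IK(IS)K)(I(IK)(IK(IS)K))
  [5] S(K(IS)K)(I(IK)(IK(IS)K))
  [6] S(IS)(I(IK)(IK(IS)K))
  [7] SS(I(IK)(IK(IS)K))
  [8] SS(IK(IK(IS)K))
  [9] SS(K(IK(IS)K))
  [10] SS(K(K(IS)K))
  [11] SS(K(IS))
  [12] SS(KS)

Term B:
  start: II(KK)(III)
  [1] I(KK)(III)
  [2] KK(III)
  [3] K

Answer: DIFFERENT — A ⇓ SS(KS), B ⇓ K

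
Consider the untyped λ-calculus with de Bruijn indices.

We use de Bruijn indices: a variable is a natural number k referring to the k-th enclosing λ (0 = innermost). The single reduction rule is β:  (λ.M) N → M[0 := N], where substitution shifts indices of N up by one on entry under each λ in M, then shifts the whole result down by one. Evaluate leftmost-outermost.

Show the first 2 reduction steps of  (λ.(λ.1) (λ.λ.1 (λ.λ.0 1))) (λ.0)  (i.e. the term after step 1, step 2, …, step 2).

  start: (λ.(λ.1) (λ.λ.1 (λ.λ.0 1))) (λ.0)
  step 1: (λ.λ.0) (λ.λ.1 (λ.λ.0 1))
  step 2: λ.0

Answer: after 2 steps: λ.0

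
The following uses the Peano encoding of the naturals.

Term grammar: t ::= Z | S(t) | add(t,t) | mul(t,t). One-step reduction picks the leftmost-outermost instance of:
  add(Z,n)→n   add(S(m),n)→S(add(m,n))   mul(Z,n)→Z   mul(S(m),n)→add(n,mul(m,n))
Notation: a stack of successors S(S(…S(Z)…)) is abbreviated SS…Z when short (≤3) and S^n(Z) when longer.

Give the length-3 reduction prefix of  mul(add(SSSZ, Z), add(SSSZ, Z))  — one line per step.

Answer: after 3 steps: add(S(add(SSZ, Z)), mul(add(SSZ, Z), add(SSSZ, Z)))

Derivation:
  start: mul(add(SSSZ, Z), add(SSSZ, Z))
  [1] mul(S(add(SSZ, Z)), add(SSSZ, Z))
  [2] add(add(SSSZ, Z), mul(add(SSZ, Z), add(SSSZ, Z)))
  [3] add(S(add(SSZ, Z)), mul(add(SSZ, Z), add(SSSZ, Z)))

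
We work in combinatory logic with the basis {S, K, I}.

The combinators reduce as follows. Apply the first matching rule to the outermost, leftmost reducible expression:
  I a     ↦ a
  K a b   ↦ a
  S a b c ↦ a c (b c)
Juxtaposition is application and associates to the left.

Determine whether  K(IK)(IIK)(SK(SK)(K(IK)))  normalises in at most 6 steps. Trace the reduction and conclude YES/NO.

  start: K(IK)(IIK)(SK(SK)(K(IK)))
  [1] IK(SK(SK)(K(IK)))
  [2] K(SK(SK)(K(IK)))
  [3] K(K(K(IK))(SK(K(IK))))
  [4] K(K(IK))
  [5] K(KK)

Answer: YES — reaches normal form K(KK) in 5 ≤ 6 steps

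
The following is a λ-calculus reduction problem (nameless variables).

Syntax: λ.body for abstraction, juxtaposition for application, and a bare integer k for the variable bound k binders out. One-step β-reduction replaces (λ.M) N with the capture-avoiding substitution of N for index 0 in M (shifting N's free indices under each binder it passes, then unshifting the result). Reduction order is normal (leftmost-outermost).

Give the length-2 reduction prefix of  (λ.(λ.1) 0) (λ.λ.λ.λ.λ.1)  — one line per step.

Answer: after 2 steps: λ.λ.λ.λ.λ.1

Derivation:
  start: (λ.(λ.1) 0) (λ.λ.λ.λ.λ.1)
  step 1: (λ.λ.λ.λ.λ.λ.1) (λ.λ.λ.λ.λ.1)
  step 2: λ.λ.λ.λ.λ.1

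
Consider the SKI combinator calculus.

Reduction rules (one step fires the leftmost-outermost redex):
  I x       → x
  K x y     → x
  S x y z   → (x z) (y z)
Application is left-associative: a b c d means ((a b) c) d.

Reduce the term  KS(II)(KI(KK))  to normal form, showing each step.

  start: KS(II)(KI(KK))
  →1  S(KI(KK))
  →2  SI

Answer: normal form = SI  (in 2 steps)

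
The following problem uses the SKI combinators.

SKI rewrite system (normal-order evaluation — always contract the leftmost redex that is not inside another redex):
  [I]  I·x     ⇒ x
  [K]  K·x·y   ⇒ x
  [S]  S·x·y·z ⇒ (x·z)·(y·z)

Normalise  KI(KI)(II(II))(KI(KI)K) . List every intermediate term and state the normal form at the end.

Answer: normal form = K  (in 8 steps)

Reduction:
  start: KI(KI)(II(II))(KI(KI)K)
  step 1: I(II(II))(KI(KI)K)
  step 2: II(II)(KI(KI)K)
  step 3: I(II)(KI(KI)K)
  step 4: II(KI(KI)K)
  step 5: I(KI(KI)K)
  step 6: KI(KI)K
  step 7: IK
  step 8: K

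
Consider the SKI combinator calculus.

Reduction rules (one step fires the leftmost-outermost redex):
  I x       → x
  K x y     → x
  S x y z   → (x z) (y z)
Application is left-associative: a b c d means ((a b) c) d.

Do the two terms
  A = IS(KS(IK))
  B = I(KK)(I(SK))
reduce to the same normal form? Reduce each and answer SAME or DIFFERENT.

Answer: DIFFERENT — A ⇓ SS, B ⇓ K

Working:
Term A:
  start: IS(KS(IK))
  step 1: S(KS(IK))
  step 2: SS

Term B:
  start: I(KK)(I(SK))
  step 1: KK(I(SK))
  step 2: K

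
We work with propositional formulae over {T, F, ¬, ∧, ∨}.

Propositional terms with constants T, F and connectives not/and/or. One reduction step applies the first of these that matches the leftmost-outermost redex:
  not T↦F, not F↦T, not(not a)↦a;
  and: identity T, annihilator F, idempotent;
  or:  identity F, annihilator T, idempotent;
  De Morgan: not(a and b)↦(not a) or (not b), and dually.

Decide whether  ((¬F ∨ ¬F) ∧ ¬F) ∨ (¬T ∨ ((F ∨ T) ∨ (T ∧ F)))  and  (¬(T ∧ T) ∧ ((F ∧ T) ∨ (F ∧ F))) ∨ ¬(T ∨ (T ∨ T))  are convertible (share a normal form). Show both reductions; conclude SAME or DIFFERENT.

Answer: DIFFERENT — A ⇓ T, B ⇓ F

Derivation:
Term A:
  start: ((¬F ∨ ¬F) ∧ ¬F) ∨ (¬T ∨ ((F ∨ T) ∨ (T ∧ F)))
  step 1: (¬F ∧ ¬F) ∨ (¬T ∨ ((F ∨ T) ∨ (T ∧ F)))
  step 2: ¬F ∨ (¬T ∨ ((F ∨ T) ∨ (T ∧ F)))
  step 3: T ∨ (¬T ∨ ((F ∨ T) ∨ (T ∧ F)))
  step 4: T

Term B:
  start: (¬(T ∧ T) ∧ ((F ∧ T) ∨ (F ∧ F))) ∨ ¬(T ∨ (T ∨ T))
  step 1: ((¬T ∨ ¬T) ∧ ((F ∧ T) ∨ (F ∧ F))) ∨ ¬(T ∨ (T ∨ T))
  step 2: (¬T ∧ ((F ∧ T) ∨ (F ∧ F))) ∨ ¬(T ∨ (T ∨ T))
  step 3: (F ∧ ((F ∧ T) ∨ (F ∧ F))) ∨ ¬(T ∨ (T ∨ T))
  step 4: F ∨ ¬(T ∨ (T ∨ T))
  step 5: ¬(T ∨ (T ∨ T))
  step 6: ¬T ∧ ¬(T ∨ T)
  step 7: F ∧ ¬(T ∨ T)
  step 8: F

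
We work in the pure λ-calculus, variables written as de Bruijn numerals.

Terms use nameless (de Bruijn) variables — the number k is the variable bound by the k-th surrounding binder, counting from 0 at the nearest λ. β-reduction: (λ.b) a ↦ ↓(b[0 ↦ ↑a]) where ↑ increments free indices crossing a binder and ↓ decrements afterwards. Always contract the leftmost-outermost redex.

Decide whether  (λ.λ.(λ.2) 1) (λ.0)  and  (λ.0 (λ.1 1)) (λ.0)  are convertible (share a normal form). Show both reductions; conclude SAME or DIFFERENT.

Term A:
  start: (λ.λ.(λ.2) 1) (λ.0)
  →1  λ.(λ.λ.0) (λ.0)
  →2  λ.λ.0

Term B:
  start: (λ.0 (λ.1 1)) (λ.0)
  →1  (λ.0) (λ.(λ.0) (λ.0))
  →2  λ.(λ.0) (λ.0)
  →3  λ.λ.0

Answer: SAME — A ⇓ λ.λ.0, B ⇓ λ.λ.0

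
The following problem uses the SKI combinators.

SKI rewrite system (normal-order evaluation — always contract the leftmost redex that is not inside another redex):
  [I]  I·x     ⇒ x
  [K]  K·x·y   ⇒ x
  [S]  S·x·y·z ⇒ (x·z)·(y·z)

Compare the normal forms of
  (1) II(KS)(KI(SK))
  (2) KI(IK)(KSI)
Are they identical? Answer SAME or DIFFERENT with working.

Answer: SAME — A ⇓ S, B ⇓ S

Reduction:
Term A:
  start: II(KS)(KI(SK))
  →1  I(KS)(KI(SK))
  →2  KS(KI(SK))
  →3  S

Term B:
  start: KI(IK)(KSI)
  →1  I(KSI)
  →2  KSI
  →3  S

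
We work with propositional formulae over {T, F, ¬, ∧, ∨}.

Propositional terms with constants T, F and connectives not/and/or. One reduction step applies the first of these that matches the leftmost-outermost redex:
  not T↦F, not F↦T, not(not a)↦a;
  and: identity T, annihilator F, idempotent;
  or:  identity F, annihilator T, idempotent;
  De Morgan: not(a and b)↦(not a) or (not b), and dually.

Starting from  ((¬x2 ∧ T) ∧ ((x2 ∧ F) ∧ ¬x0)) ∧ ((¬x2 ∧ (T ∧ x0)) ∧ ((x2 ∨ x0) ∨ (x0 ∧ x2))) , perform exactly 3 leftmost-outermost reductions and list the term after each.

Answer: after 3 steps: (¬x2 ∧ F) ∧ ((¬x2 ∧ (T ∧ x0)) ∧ ((x2 ∨ x0) ∨ (x0 ∧ x2)))

Working:
  start: ((¬x2 ∧ T) ∧ ((x2 ∧ F) ∧ ¬x0)) ∧ ((¬x2 ∧ (T ∧ x0)) ∧ ((x2 ∨ x0) ∨ (x0 ∧ x2)))
  step 1: (¬x2 ∧ ((x2 ∧ F) ∧ ¬x0)) ∧ ((¬x2 ∧ (T ∧ x0)) ∧ ((x2 ∨ x0) ∨ (x0 ∧ x2)))
  step 2: (¬x2 ∧ (F ∧ ¬x0)) ∧ ((¬x2 ∧ (T ∧ x0)) ∧ ((x2 ∨ x0) ∨ (x0 ∧ x2)))
  step 3: (¬x2 ∧ F) ∧ ((¬x2 ∧ (T ∧ x0)) ∧ ((x2 ∨ x0) ∨ (x0 ∧ x2)))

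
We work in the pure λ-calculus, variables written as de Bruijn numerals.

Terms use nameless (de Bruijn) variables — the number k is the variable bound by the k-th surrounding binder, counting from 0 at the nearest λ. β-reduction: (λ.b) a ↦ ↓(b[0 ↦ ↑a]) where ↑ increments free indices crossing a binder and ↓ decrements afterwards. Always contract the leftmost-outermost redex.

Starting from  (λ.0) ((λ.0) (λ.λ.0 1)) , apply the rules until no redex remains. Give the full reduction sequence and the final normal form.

Answer: normal form = λ.λ.0 1  (in 2 steps)

Working:
  start: (λ.0) ((λ.0) (λ.λ.0 1))
  →1  (λ.0) (λ.λ.0 1)
  →2  λ.λ.0 1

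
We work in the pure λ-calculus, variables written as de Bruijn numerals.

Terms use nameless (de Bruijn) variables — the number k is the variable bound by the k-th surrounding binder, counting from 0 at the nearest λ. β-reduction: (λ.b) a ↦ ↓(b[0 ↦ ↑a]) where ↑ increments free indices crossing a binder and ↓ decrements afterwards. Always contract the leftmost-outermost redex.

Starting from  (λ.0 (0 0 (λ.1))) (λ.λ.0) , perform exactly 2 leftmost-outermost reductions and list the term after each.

  start: (λ.0 (0 0 (λ.1))) (λ.λ.0)
  →1  (λ.λ.0) ((λ.λ.0) (λ.λ.0) (λ.λ.λ.0))
  →2  λ.0

Answer: after 2 steps: λ.0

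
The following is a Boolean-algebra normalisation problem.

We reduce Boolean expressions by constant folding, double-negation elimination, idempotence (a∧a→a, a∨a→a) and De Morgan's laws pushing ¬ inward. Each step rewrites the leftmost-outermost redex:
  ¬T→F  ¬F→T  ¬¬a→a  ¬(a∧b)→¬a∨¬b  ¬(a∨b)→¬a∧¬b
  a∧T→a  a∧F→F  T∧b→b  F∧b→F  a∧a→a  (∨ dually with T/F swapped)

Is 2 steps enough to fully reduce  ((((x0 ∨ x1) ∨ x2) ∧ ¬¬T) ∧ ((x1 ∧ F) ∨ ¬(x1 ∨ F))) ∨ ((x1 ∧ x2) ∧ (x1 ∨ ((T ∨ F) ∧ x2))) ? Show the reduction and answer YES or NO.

Answer: NO — after 2 steps the term is (((x0 ∨ x1) ∨ x2) ∧ ((x1 ∧ F) ∨ ¬(x1 ∨ F))) ∨ ((x1 ∧ x2) ∧ (x1 ∨ ((T ∨ F) ∧ x2))), not yet normal

Derivation:
  start: ((((x0 ∨ x1) ∨ x2) ∧ ¬¬T) ∧ ((x1 ∧ F) ∨ ¬(x1 ∨ F))) ∨ ((x1 ∧ x2) ∧ (x1 ∨ ((T ∨ F) ∧ x2)))
  [1] ((((x0 ∨ x1) ∨ x2) ∧ T) ∧ ((x1 ∧ F) ∨ ¬(x1 ∨ F))) ∨ ((x1 ∧ x2) ∧ (x1 ∨ ((T ∨ F) ∧ x2)))
  [2] (((x0 ∨ x1) ∨ x2) ∧ ((x1 ∧ F) ∨ ¬(x1 ∨ F))) ∨ ((x1 ∧ x2) ∧ (x1 ∨ ((T ∨ F) ∧ x2)))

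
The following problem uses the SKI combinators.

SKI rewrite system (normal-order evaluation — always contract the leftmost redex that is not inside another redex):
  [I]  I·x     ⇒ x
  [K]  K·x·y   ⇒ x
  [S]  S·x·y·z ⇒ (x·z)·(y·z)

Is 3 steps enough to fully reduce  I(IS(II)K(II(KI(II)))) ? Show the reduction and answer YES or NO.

  start: I(IS(II)K(II(KI(II))))
  step 1: IS(II)K(II(KI(II)))
  step 2: S(II)K(II(KI(II)))
  step 3: II(II(KI(II)))(K(II(KI(II))))

Answer: NO — after 3 steps the term is II(II(KI(II)))(K(II(KI(II)))), not yet normal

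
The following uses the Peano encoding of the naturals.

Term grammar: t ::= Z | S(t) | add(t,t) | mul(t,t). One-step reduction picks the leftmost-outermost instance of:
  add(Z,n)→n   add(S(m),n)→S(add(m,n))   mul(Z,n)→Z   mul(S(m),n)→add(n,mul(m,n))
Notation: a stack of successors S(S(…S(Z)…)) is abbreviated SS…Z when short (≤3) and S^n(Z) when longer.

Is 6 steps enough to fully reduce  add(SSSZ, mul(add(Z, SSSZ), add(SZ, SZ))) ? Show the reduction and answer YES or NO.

Answer: NO — after 6 steps the term is S(S(S(add(add(SZ, SZ), mul(SSZ, add(SZ, SZ)))))), not yet normal

Working:
  start: add(SSSZ, mul(add(Z, SSSZ), add(SZ, SZ)))
  [1] S(add(SSZ, mul(add(Z, SSSZ), add(SZ, SZ))))
  [2] S(S(add(SZ, mul(add(Z, SSSZ), add(SZ, SZ)))))
  [3] S(S(S(add(Z, mul(add(Z, SSSZ), add(SZ, SZ))))))
  [4] S(S(S(mul(add(Z, SSSZ), add(SZ, SZ)))))
  [5] S(S(S(mul(SSSZ, add(SZ, SZ)))))
  [6] S(S(S(add(add(SZ, SZ), mul(SSZ, add(SZ, SZ))))))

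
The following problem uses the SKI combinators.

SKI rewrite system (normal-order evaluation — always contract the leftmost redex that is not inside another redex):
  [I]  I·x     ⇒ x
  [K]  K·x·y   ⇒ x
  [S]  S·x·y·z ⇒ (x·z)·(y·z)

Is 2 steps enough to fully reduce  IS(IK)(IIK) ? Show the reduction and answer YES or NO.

  start: IS(IK)(IIK)
  →1  S(IK)(IIK)
  →2  SK(IIK)

Answer: NO — after 2 steps the term is SK(IIK), not yet normal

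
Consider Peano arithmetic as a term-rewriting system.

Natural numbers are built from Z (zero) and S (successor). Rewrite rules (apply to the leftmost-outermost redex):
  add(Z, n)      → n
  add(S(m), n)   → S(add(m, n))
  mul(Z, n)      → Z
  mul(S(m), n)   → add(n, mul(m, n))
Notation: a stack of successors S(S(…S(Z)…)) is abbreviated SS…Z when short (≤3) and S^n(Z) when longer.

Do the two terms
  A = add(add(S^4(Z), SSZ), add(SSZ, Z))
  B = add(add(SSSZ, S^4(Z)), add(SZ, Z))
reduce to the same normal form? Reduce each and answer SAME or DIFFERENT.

Term A:
  start: add(add(S^4(Z), SSZ), add(SSZ, Z))
  step 1: add(S(add(SSSZ, SSZ)), add(SSZ, Z))
  step 2: S(add(add(SSSZ, SSZ), add(SSZ, Z)))
  step 3: S(add(S(add(SSZ, SSZ)), add(SSZ, Z)))
  step 4: S(S(add(add(SSZ, SSZ), add(SSZ, Z))))
  step 5: S(S(add(S(add(SZ, SSZ)), add(SSZ, Z))))
  step 6: S(S(S(add(add(SZ, SSZ), add(SSZ, Z)))))
  step 7: S(S(S(add(S(add(Z, SSZ)), add(SSZ, Z)))))
  step 8: S(S(S(S(add(add(Z, SSZ), add(SSZ, Z))))))
  step 9: S(S(S(S(add(SSZ, add(SSZ, Z))))))
  step 10: S(S(S(S(S(add(SZ, add(SSZ, Z)))))))
  step 11: S(S(S(S(S(S(add(Z, add(SSZ, Z))))))))
  step 12: S(S(S(S(S(S(add(SSZ, Z)))))))
  step 13: S(S(S(S(S(S(S(add(SZ, Z))))))))
  step 14: S(S(S(S(S(S(S(S(add(Z, Z)))))))))
  step 15: S^8(Z)

Term B:
  start: add(add(SSSZ, S^4(Z)), add(SZ, Z))
  step 1: add(S(add(SSZ, S^4(Z))), add(SZ, Z))
  step 2: S(add(add(SSZ, S^4(Z)), add(SZ, Z)))
  step 3: S(add(S(add(SZ, S^4(Z))), add(SZ, Z)))
  step 4: S(S(add(add(SZ, S^4(Z)), add(SZ, Z))))
  step 5: S(S(add(S(add(Z, S^4(Z))), add(SZ, Z))))
  step 6: S(S(S(add(add(Z, S^4(Z)), add(SZ, Z)))))
  step 7: S(S(S(add(S^4(Z), add(SZ, Z)))))
  step 8: S(S(S(S(add(SSSZ, add(SZ, Z))))))
  step 9: S(S(S(S(S(add(SSZ, add(SZ, Z)))))))
  step 10: S(S(S(S(S(S(add(SZ, add(SZ, Z))))))))
  step 11: S(S(S(S(S(S(S(add(Z, add(SZ, Z)))))))))
  step 12: S(S(S(S(S(S(S(add(SZ, Z))))))))
  step 13: S(S(S(S(S(S(S(S(add(Z, Z)))))))))
  step 14: S^8(Z)

Answer: SAME — A ⇓ S^8(Z), B ⇓ S^8(Z)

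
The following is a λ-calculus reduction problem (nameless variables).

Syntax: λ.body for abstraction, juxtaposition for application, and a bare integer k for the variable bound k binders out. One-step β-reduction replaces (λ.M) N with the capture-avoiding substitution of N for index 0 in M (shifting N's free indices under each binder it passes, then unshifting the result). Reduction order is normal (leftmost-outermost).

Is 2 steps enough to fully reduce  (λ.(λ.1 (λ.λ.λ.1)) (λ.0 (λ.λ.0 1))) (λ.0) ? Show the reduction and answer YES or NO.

Answer: NO — after 2 steps the term is (λ.0) (λ.λ.λ.1), not yet normal

Reduction:
  start: (λ.(λ.1 (λ.λ.λ.1)) (λ.0 (λ.λ.0 1))) (λ.0)
  →1  (λ.(λ.0) (λ.λ.λ.1)) (λ.0 (λ.λ.0 1))
  →2  (λ.0) (λ.λ.λ.1)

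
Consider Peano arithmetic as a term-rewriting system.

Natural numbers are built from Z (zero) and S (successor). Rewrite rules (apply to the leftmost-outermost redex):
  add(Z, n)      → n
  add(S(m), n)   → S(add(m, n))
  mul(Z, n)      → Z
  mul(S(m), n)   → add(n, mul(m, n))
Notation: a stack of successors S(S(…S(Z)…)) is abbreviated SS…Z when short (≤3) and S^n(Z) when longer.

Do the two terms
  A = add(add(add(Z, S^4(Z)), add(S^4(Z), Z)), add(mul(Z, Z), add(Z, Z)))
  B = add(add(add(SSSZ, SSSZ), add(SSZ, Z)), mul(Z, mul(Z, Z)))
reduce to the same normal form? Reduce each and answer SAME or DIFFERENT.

Term A:
  start: add(add(add(Z, S^4(Z)), add(S^4(Z), Z)), add(mul(Z, Z), add(Z, Z)))
  step 1: add(add(S^4(Z), add(S^4(Z), Z)), add(mul(Z, Z), add(Z, Z)))
  step 2: add(S(add(SSSZ, add(S^4(Z), Z))), add(mul(Z, Z), add(Z, Z)))
  step 3: S(add(add(SSSZ, add(S^4(Z), Z)), add(mul(Z, Z), add(Z, Z))))
  step 4: S(add(S(add(SSZ, add(S^4(Z), Z))), add(mul(Z, Z), add(Z, Z))))
  step 5: S(S(add(add(SSZ, add(S^4(Z), Z)), add(mul(Z, Z), add(Z, Z)))))
  step 6: S(S(add(S(add(SZ, add(S^4(Z), Z))), add(mul(Z, Z), add(Z, Z)))))
  step 7: S(S(S(add(add(SZ, add(S^4(Z), Z)), add(mul(Z, Z), add(Z, Z))))))
  step 8: S(S(S(add(S(add(Z, add(S^4(Z), Z))), add(mul(Z, Z), add(Z, Z))))))
  step 9: S(S(S(S(add(add(Z, add(S^4(Z), Z)), add(mul(Z, Z), add(Z, Z)))))))
  step 10: S(S(S(S(add(add(S^4(Z), Z), add(mul(Z, Z), add(Z, Z)))))))
  step 11: S(S(S(S(add(S(add(SSSZ, Z)), add(mul(Z, Z), add(Z, Z)))))))
  step 12: S(S(S(S(S(add(add(SSSZ, Z), add(mul(Z, Z), add(Z, Z))))))))
  step 13: S(S(S(S(S(add(S(add(SSZ, Z)), add(mul(Z, Z), add(Z, Z))))))))
  step 14: S(S(S(S(S(S(add(add(SSZ, Z), add(mul(Z, Z), add(Z, Z)))))))))
  step 15: S(S(S(S(S(S(add(S(add(SZ, Z)), add(mul(Z, Z), add(Z, Z)))))))))
  step 16: S(S(S(S(S(S(S(add(add(SZ, Z), add(mul(Z, Z), add(Z, Z))))))))))
  step 17: S(S(S(S(S(S(S(add(S(add(Z, Z)), add(mul(Z, Z), add(Z, Z))))))))))
  step 18: S(S(S(S(S(S(S(S(add(add(Z, Z), add(mul(Z, Z), add(Z, Z)))))))))))
  step 19: S(S(S(S(S(S(S(S(add(Z, add(mul(Z, Z), add(Z, Z)))))))))))
  step 20: S(S(S(S(S(S(S(S(add(mul(Z, Z), add(Z, Z))))))))))
  step 21: S(S(S(S(S(S(S(S(add(Z, add(Z, Z))))))))))
  step 22: S(S(S(S(S(S(S(S(add(Z, Z)))))))))
  step 23: S^8(Z)

Term B:
  start: add(add(add(SSSZ, SSSZ), add(SSZ, Z)), mul(Z, mul(Z, Z)))
  step 1: add(add(S(add(SSZ, SSSZ)), add(SSZ, Z)), mul(Z, mul(Z, Z)))
  step 2: add(S(add(add(SSZ, SSSZ), add(SSZ, Z))), mul(Z, mul(Z, Z)))
  step 3: S(add(add(add(SSZ, SSSZ), add(SSZ, Z)), mul(Z, mul(Z, Z))))
  step 4: S(add(add(S(add(SZ, SSSZ)), add(SSZ, Z)), mul(Z, mul(Z, Z))))
  step 5: S(add(S(add(add(SZ, SSSZ), add(SSZ, Z))), mul(Z, mul(Z, Z))))
  step 6: S(S(add(add(add(SZ, SSSZ), add(SSZ, Z)), mul(Z, mul(Z, Z)))))
  step 7: S(S(add(add(S(add(Z, SSSZ)), add(SSZ, Z)), mul(Z, mul(Z, Z)))))
  step 8: S(S(add(S(add(add(Z, SSSZ), add(SSZ, Z))), mul(Z, mul(Z, Z)))))
  step 9: S(S(S(add(add(add(Z, SSSZ), add(SSZ, Z)), mul(Z, mul(Z, Z))))))
  step 10: S(S(S(add(add(SSSZ, add(SSZ, Z)), mul(Z, mul(Z, Z))))))
  step 11: S(S(S(add(S(add(SSZ, add(SSZ, Z))), mul(Z, mul(Z, Z))))))
  step 12: S(S(S(S(add(add(SSZ, add(SSZ, Z)), mul(Z, mul(Z, Z)))))))
  step 13: S(S(S(S(add(S(add(SZ, add(SSZ, Z))), mul(Z, mul(Z, Z)))))))
  step 14: S(S(S(S(S(add(add(SZ, add(SSZ, Z)), mul(Z, mul(Z, Z))))))))
  step 15: S(S(S(S(S(add(S(add(Z, add(SSZ, Z))), mul(Z, mul(Z, Z))))))))
  step 16: S(S(S(S(S(S(add(add(Z, add(SSZ, Z)), mul(Z, mul(Z, Z)))))))))
  step 17: S(S(S(S(S(S(add(add(SSZ, Z), mul(Z, mul(Z, Z)))))))))
  step 18: S(S(S(S(S(S(add(S(add(SZ, Z)), mul(Z, mul(Z, Z)))))))))
  step 19: S(S(S(S(S(S(S(add(add(SZ, Z), mul(Z, mul(Z, Z))))))))))
  step 20: S(S(S(S(S(S(S(add(S(add(Z, Z)), mul(Z, mul(Z, Z))))))))))
  step 21: S(S(S(S(S(S(S(S(add(add(Z, Z), mul(Z, mul(Z, Z)))))))))))
  step 22: S(S(S(S(S(S(S(S(add(Z, mul(Z, mul(Z, Z)))))))))))
  step 23: S(S(S(S(S(S(S(S(mul(Z, mul(Z, Z))))))))))
  step 24: S^8(Z)

Answer: SAME — A ⇓ S^8(Z), B ⇓ S^8(Z)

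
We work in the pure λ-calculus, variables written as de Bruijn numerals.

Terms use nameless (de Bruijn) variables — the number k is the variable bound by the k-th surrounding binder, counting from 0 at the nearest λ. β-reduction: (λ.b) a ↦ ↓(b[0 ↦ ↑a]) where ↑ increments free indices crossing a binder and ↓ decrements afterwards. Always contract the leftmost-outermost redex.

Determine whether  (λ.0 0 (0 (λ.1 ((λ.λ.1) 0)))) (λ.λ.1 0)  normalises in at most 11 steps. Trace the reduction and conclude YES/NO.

  start: (λ.0 0 (0 (λ.1 ((λ.λ.1) 0)))) (λ.λ.1 0)
  →1  (λ.λ.1 0) (λ.λ.1 0) ((λ.λ.1 0) (λ.(λ.λ.1 0) ((λ.λ.1) 0)))
  →2  (λ.(λ.λ.1 0) 0) ((λ.λ.1 0) (λ.(λ.λ.1 0) ((λ.λ.1) 0)))
  →3  (λ.λ.1 0) ((λ.λ.1 0) (λ.(λ.λ.1 0) ((λ.λ.1) 0)))
  →4  λ.(λ.λ.1 0) (λ.(λ.λ.1 0) ((λ.λ.1) 0)) 0
  →5  λ.(λ.(λ.(λ.λ.1 0) ((λ.λ.1) 0)) 0) 0
  →6  λ.(λ.(λ.λ.1 0) ((λ.λ.1) 0)) 0
  →7  λ.(λ.λ.1 0) ((λ.λ.1) 0)
  →8  λ.λ.(λ.λ.1) 1 0
  →9  λ.λ.(λ.2) 0
  →10  λ.λ.1

Answer: YES — reaches normal form λ.λ.1 in 10 ≤ 11 steps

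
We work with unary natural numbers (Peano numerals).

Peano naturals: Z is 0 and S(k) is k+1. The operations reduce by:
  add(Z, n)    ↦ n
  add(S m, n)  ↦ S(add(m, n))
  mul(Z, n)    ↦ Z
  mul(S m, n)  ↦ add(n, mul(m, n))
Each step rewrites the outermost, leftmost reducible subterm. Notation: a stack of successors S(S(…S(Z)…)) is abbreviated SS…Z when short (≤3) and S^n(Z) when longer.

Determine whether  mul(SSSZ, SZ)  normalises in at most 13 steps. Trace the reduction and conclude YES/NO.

Answer: YES — reaches normal form SSSZ in 10 ≤ 13 steps

Derivation:
  start: mul(SSSZ, SZ)
  [1] add(SZ, mul(SSZ, SZ))
  [2] S(add(Z, mul(SSZ, SZ)))
  [3] S(mul(SSZ, SZ))
  [4] S(add(SZ, mul(SZ, SZ)))
  [5] S(S(add(Z, mul(SZ, SZ))))
  [6] S(S(mul(SZ, SZ)))
  [7] S(S(add(SZ, mul(Z, SZ))))
  [8] S(S(S(add(Z, mul(Z, SZ)))))
  [9] S(S(S(mul(Z, SZ))))
  [10] SSSZ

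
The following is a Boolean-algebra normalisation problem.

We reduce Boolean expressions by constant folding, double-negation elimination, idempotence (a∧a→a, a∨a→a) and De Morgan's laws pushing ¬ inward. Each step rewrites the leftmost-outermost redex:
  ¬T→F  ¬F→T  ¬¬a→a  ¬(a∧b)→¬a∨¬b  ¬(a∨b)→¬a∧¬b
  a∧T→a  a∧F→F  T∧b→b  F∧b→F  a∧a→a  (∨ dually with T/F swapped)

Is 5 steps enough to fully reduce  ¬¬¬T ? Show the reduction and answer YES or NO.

Answer: YES — reaches normal form F in 2 ≤ 5 steps

Reduction:
  start: ¬¬¬T
  [1] ¬T
  [2] F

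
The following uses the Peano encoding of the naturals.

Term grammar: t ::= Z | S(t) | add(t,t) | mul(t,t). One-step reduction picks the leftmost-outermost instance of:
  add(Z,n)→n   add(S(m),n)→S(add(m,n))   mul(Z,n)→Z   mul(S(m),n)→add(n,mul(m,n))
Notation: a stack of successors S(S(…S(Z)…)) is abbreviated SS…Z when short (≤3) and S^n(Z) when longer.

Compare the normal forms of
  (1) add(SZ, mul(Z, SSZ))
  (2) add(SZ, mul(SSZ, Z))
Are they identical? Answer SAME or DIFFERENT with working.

Term A:
  start: add(SZ, mul(Z, SSZ))
  [1] S(add(Z, mul(Z, SSZ)))
  [2] S(mul(Z, SSZ))
  [3] SZ

Term B:
  start: add(SZ, mul(SSZ, Z))
  [1] S(add(Z, mul(SSZ, Z)))
  [2] S(mul(SSZ, Z))
  [3] S(add(Z, mul(SZ, Z)))
  [4] S(mul(SZ, Z))
  [5] S(add(Z, mul(Z, Z)))
  [6] S(mul(Z, Z))
  [7] SZ

Answer: SAME — A ⇓ SZ, B ⇓ SZ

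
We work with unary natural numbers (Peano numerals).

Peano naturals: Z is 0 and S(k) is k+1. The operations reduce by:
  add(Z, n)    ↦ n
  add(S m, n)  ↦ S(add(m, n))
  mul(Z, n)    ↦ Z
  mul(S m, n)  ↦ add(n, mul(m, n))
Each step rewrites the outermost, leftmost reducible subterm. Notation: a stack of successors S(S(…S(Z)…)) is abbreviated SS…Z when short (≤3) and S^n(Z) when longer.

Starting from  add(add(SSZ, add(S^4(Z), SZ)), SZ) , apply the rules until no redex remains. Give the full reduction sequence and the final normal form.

  start: add(add(SSZ, add(S^4(Z), SZ)), SZ)
  step 1: add(S(add(SZ, add(S^4(Z), SZ))), SZ)
  step 2: S(add(add(SZ, add(S^4(Z), SZ)), SZ))
  step 3: S(add(S(add(Z, add(S^4(Z), SZ))), SZ))
  step 4: S(S(add(add(Z, add(S^4(Z), SZ)), SZ)))
  step 5: S(S(add(add(S^4(Z), SZ), SZ)))
  step 6: S(S(add(S(add(SSSZ, SZ)), SZ)))
  step 7: S(S(S(add(add(SSSZ, SZ), SZ))))
  step 8: S(S(S(add(S(add(SSZ, SZ)), SZ))))
  step 9: S(S(S(S(add(add(SSZ, SZ), SZ)))))
  step 10: S(S(S(S(add(S(add(SZ, SZ)), SZ)))))
  step 11: S(S(S(S(S(add(add(SZ, SZ), SZ))))))
  step 12: S(S(S(S(S(add(S(add(Z, SZ)), SZ))))))
  step 13: S(S(S(S(S(S(add(add(Z, SZ), SZ)))))))
  step 14: S(S(S(S(S(S(add(SZ, SZ)))))))
  step 15: S(S(S(S(S(S(S(add(Z, SZ))))))))
  step 16: S^8(Z)

Answer: normal form = S^8(Z)  (in 16 steps)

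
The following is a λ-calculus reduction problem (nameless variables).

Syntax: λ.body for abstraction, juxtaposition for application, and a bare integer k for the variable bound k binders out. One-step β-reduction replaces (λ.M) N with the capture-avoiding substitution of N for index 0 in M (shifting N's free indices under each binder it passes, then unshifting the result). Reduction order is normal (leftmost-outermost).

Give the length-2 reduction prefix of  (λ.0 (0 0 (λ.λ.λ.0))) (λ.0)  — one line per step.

Answer: after 2 steps: (λ.0) (λ.0) (λ.λ.λ.0)

Derivation:
  start: (λ.0 (0 0 (λ.λ.λ.0))) (λ.0)
  step 1: (λ.0) ((λ.0) (λ.0) (λ.λ.λ.0))
  step 2: (λ.0) (λ.0) (λ.λ.λ.0)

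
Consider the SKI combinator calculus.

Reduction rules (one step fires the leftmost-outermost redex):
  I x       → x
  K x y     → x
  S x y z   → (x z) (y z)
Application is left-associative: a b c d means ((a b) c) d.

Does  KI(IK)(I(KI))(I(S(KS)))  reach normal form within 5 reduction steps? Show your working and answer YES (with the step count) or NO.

  start: KI(IK)(I(KI))(I(S(KS)))
  →1  I(I(KI))(I(S(KS)))
  →2  I(KI)(I(S(KS)))
  →3  KI(I(S(KS)))
  →4  I

Answer: YES — reaches normal form I in 4 ≤ 5 steps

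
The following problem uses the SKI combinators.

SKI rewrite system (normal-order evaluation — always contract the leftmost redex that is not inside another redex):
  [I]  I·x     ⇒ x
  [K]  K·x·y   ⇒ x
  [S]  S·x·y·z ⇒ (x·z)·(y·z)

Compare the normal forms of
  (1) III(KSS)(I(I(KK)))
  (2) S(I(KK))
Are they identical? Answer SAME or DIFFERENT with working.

Term A:
  start: III(KSS)(I(I(KK)))
  →1  II(KSS)(I(I(KK)))
  →2  I(KSS)(I(I(KK)))
  →3  KSS(I(I(KK)))
  →4  S(I(I(KK)))
  →5  S(I(KK))
  →6  S(KK)

Term B:
  start: S(I(KK))
  →1  S(KK)

Answer: SAME — A ⇓ S(KK), B ⇓ S(KK)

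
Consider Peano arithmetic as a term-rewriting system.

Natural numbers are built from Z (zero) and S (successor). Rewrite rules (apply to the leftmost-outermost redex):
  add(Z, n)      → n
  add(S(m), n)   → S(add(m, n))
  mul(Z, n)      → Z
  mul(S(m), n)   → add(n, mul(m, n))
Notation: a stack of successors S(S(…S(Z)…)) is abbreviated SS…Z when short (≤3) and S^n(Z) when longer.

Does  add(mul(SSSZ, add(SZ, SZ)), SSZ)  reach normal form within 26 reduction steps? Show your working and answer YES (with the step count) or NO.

Answer: YES — reaches normal form S^8(Z) in 26 ≤ 26 steps

Reduction:
  start: add(mul(SSSZ, add(SZ, SZ)), SSZ)
  [1] add(add(add(SZ, SZ), mul(SSZ, add(SZ, SZ))), SSZ)
  [2] add(add(S(add(Z, SZ)), mul(SSZ, add(SZ, SZ))), SSZ)
  [3] add(S(add(add(Z, SZ), mul(SSZ, add(SZ, SZ)))), SSZ)
  [4] S(add(add(add(Z, SZ), mul(SSZ, add(SZ, SZ))), SSZ))
  [5] S(add(add(SZ, mul(SSZ, add(SZ, SZ))), SSZ))
  [6] S(add(S(add(Z, mul(SSZ, add(SZ, SZ)))), SSZ))
  [7] S(S(add(add(Z, mul(SSZ, add(SZ, SZ))), SSZ)))
  [8] S(S(add(mul(SSZ, add(SZ, SZ)), SSZ)))
  [9] S(S(add(add(add(SZ, SZ), mul(SZ, add(SZ, SZ))), SSZ)))
  [10] S(S(add(add(S(add(Z, SZ)), mul(SZ, add(SZ, SZ))), SSZ)))
  [11] S(S(add(S(add(add(Z, SZ), mul(SZ, add(SZ, SZ)))), SSZ)))
  [12] S(S(S(add(add(add(Z, SZ), mul(SZ, add(SZ, SZ))), SSZ))))
  [13] S(S(S(add(add(SZ, mul(SZ, add(SZ, SZ))), SSZ))))
  [14] S(S(S(add(S(add(Z, mul(SZ, add(SZ, SZ)))), SSZ))))
  [15] S(S(S(S(add(add(Z, mul(SZ, add(SZ, SZ))), SSZ)))))
  [16] S(S(S(S(add(mul(SZ, add(SZ, SZ)), SSZ)))))
  [17] S(S(S(S(add(add(add(SZ, SZ), mul(Z, add(SZ, SZ))), SSZ)))))
  [18] S(S(S(S(add(add(S(add(Z, SZ)), mul(Z, add(SZ, SZ))), SSZ)))))
  [19] S(S(S(S(add(S(add(add(Z, SZ), mul(Z, add(SZ, SZ)))), SSZ)))))
  [20] S(S(S(S(S(add(add(add(Z, SZ), mul(Z, add(SZ, SZ))), SSZ))))))
  [21] S(S(S(S(S(add(add(SZ, mul(Z, add(SZ, SZ))), SSZ))))))
  [22] S(S(S(S(S(add(S(add(Z, mul(Z, add(SZ, SZ)))), SSZ))))))
  [23] S(S(S(S(S(S(add(add(Z, mul(Z, add(SZ, SZ))), SSZ)))))))
  [24] S(S(S(S(S(S(add(mul(Z, add(SZ, SZ)), SSZ)))))))
  [25] S(S(S(S(S(S(add(Z, SSZ)))))))
  [26] S^8(Z)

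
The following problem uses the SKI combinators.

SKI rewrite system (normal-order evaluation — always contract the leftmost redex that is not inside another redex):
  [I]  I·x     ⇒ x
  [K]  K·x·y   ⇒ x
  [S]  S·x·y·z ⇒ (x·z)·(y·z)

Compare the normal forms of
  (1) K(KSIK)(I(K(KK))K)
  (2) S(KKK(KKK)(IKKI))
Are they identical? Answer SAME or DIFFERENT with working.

Answer: SAME — A ⇓ SK, B ⇓ SK

Working:
Term A:
  start: K(KSIK)(I(K(KK))K)
  [1] KSIK
  [2] SK

Term B:
  start: S(KKK(KKK)(IKKI))
  [1] S(K(KKK)(IKKI))
  [2] S(KKK)
  [3] SK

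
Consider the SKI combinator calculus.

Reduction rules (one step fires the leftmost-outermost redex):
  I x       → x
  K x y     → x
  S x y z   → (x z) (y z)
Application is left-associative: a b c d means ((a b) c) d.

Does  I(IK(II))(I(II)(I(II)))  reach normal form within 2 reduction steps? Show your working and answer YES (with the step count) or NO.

Answer: NO — after 2 steps the term is K(II)(I(II)(I(II))), not yet normal

Working:
  start: I(IK(II))(I(II)(I(II)))
  [1] IK(II)(I(II)(I(II)))
  [2] K(II)(I(II)(I(II)))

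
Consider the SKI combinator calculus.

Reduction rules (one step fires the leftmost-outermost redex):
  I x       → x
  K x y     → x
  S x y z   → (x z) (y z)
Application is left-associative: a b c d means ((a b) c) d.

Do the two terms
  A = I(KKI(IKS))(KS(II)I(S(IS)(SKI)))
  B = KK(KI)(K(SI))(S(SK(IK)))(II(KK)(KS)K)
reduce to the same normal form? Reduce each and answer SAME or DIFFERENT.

Answer: DIFFERENT — A ⇓ KS, B ⇓ SI

Derivation:
Term A:
  start: I(KKI(IKS))(KS(II)I(S(IS)(SKI)))
  step 1: KKI(IKS)(KS(II)I(S(IS)(SKI)))
  step 2: K(IKS)(KS(II)I(S(IS)(SKI)))
  step 3: IKS
  step 4: KS

Term B:
  start: KK(KI)(K(SI))(S(SK(IK)))(II(KK)(KS)K)
  step 1: K(K(SI))(S(SK(IK)))(II(KK)(KS)K)
  step 2: K(SI)(II(KK)(KS)K)
  step 3: SI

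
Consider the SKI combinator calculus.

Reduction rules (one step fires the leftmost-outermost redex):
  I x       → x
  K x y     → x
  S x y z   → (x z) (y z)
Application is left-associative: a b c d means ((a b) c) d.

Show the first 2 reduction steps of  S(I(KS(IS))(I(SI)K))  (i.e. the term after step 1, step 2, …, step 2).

  start: S(I(KS(IS))(I(SI)K))
  [1] S(KS(IS)(I(SI)K))
  [2] S(S(I(SI)K))

Answer: after 2 steps: S(S(I(SI)K))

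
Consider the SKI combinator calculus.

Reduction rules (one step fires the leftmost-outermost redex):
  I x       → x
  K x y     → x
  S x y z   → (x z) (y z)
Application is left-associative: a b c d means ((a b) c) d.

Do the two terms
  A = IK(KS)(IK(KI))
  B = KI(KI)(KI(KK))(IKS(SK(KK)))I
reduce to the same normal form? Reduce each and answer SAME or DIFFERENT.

Answer: DIFFERENT — A ⇓ KS, B ⇓ SI

Working:
Term A:
  start: IK(KS)(IK(KI))
  →1  K(KS)(IK(KI))
  →2  KS

Term B:
  start: KI(KI)(KI(KK))(IKS(SK(KK)))I
  →1  I(KI(KK))(IKS(SK(KK)))I
  →2  KI(KK)(IKS(SK(KK)))I
  →3  I(IKS(SK(KK)))I
  →4  IKS(SK(KK))I
  →5  KS(SK(KK))I
  →6  SI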